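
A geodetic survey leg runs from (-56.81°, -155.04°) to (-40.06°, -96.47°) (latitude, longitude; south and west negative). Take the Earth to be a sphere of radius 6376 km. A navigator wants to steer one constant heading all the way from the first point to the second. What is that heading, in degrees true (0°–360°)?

Meridional parts: M(φ₁)=-1.2106, M(φ₂)=-0.7643 → ΔM = +0.4463;  Δλ = +1.0222 rad
tan C = Δλ / ΔM = +2.2904 → C = 66.41°

66.4°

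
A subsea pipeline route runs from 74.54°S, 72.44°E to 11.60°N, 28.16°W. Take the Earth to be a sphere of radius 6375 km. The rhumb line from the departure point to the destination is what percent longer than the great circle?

6.0%

Great circle: σ = 1.8151 rad → d_gc = Rσ = 11571.0 km
Rhumb: Δφ = +1.5034, Δλ = -1.7558, Δψ = +2.2009, q = Δφ/Δψ = 0.6831 → d_rh = R√(Δφ²+q²Δλ²) = 12260.6 km
Excess = (12260.6 − 11571.0) / 11571.0 = 689.6 / 11571.0 = 5.96% ≈ 6.0%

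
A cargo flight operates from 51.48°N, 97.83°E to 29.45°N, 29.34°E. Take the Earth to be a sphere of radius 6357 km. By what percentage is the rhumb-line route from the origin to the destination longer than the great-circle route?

2.8%

Great circle: σ = 0.9477 rad → d_gc = Rσ = 6024.8 km
Rhumb: Δφ = -0.3845, Δλ = -1.1954, Δψ = -0.5133, q = Δφ/Δψ = 0.7491 → d_rh = R√(Δφ²+q²Δλ²) = 6195.2 km
Excess = (6195.2 − 6024.8) / 6024.8 = 170.4 / 6024.8 = 2.83% ≈ 2.8%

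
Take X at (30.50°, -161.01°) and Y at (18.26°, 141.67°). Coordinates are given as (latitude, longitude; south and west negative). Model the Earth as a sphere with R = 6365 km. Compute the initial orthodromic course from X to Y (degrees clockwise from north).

270.7°

N = sin Δλ·cos φ₂ = -0.7993;  D = cos φ₁ sin φ₂ − sin φ₁ cos φ₂ cos Δλ = +0.0097
initial course = atan2(N, D) = 270.70°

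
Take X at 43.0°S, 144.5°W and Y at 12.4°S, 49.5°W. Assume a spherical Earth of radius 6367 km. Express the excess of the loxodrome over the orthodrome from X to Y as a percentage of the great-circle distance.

3.4%

Great circle: σ = 1.4865 rad → d_gc = Rσ = 9464.6 km
Rhumb: Δφ = +0.5341, Δλ = +1.6581, Δψ = +0.6147, q = Δφ/Δψ = 0.8688 → d_rh = R√(Δφ²+q²Δλ²) = 9782.1 km
Excess = (9782.1 − 9464.6) / 9464.6 = 317.5 / 9464.6 = 3.355% ≈ 3.4%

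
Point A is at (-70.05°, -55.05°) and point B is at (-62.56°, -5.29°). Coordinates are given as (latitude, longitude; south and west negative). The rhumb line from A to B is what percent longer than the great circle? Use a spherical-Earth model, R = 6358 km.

Great circle: σ = 0.3603 rad → d_gc = Rσ = 2290.5 km
Rhumb: Δφ = +0.1307, Δλ = +0.8685, Δψ = +0.3280, q = Δφ/Δψ = 0.3986 → d_rh = R√(Δφ²+q²Δλ²) = 2352.6 km
Excess = (2352.6 − 2290.5) / 2290.5 = 62.1 / 2290.5 = 2.71% ≈ 2.7%

2.7%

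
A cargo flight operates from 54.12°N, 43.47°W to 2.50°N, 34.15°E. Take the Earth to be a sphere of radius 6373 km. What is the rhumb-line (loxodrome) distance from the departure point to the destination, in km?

Δψ = ln[tan(π/4+φ₂/2)/tan(π/4+φ₁/2)] = -1.0841;  Δφ = -0.9009 rad,  Δλ = +1.3547 rad
q = Δφ/Δψ = 0.8310
d = R·√(Δφ² + q²Δλ²) = 6373·1.44195 = 9190 km

9190 km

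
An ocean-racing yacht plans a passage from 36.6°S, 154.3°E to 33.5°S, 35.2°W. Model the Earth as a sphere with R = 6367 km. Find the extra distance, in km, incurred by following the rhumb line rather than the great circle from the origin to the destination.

Great circle: cos σ = sin φ₁ sin φ₂ + cos φ₁ cos φ₂ cos Δλ,  σ = 1.9084 rad → d_gc = 12150.6 km
Rhumb line: Δψ = +0.0661, q = Δφ/Δψ = 0.8185, d_rh = R√(Δφ²+q²Δλ²) = 15510.9 km
Excess = 15510.9 − 12150.6 = 3360.3 ≈ 3360 km

3360 km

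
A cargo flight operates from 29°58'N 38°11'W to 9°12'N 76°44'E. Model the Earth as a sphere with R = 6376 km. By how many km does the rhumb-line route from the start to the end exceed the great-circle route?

359 km

Great circle: cos σ = sin φ₁ sin φ₂ + cos φ₁ cos φ₂ cos Δλ,  σ = 1.8550 rad → d_gc = 11827.7 km
Rhumb line: Δψ = -0.3874, q = Δφ/Δψ = 0.9357, d_rh = R√(Δφ²+q²Δλ²) = 12186.5 km
Excess = 12186.5 − 11827.7 = 358.8 ≈ 359 km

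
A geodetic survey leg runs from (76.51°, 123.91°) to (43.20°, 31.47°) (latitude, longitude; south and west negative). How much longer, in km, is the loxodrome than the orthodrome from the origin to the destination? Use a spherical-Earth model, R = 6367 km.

482 km

Great circle: cos σ = sin φ₁ sin φ₂ + cos φ₁ cos φ₂ cos Δλ,  σ = 0.8521 rad → d_gc = 5425.2 km
Rhumb line: Δψ = -1.2972, q = Δφ/Δψ = 0.4482, d_rh = R√(Δφ²+q²Δλ²) = 5907.4 km
Excess = 5907.4 − 5425.2 = 482.2 ≈ 482 km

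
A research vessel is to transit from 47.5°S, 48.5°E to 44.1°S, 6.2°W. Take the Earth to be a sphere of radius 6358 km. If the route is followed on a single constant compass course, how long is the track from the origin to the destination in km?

4247 km

Δψ = ln[tan(π/4+φ₂/2)/tan(π/4+φ₁/2)] = +0.0852;  Δφ = +0.0593 rad,  Δλ = -0.9547 rad
q = Δφ/Δψ = 0.6968
d = R·√(Δφ² + q²Δλ²) = 6358·0.66792 = 4247 km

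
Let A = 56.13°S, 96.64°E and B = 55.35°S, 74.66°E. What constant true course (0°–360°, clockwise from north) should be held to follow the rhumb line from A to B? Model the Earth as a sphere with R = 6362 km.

273.6°

Δψ = ln[tan(π/4+φ₂/2)/tan(π/4+φ₁/2)] = +0.0242
Δλ = -0.3836 rad (taken the short way round)
course = atan2(Δλ, Δψ) = 273.61°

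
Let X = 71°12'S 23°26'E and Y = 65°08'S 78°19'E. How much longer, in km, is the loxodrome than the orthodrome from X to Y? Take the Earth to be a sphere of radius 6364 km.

Great circle: cos σ = sin φ₁ sin φ₂ + cos φ₁ cos φ₂ cos Δλ,  σ = 0.3573 rad → d_gc = 2273.97 km
Rhumb line: Δψ = +0.2865, q = Δφ/Δψ = 0.3696, d_rh = R√(Δφ²+q²Δλ²) = 2351.45 km
Excess = 2351.45 − 2273.97 = 77.48 ≈ 77 km

77 km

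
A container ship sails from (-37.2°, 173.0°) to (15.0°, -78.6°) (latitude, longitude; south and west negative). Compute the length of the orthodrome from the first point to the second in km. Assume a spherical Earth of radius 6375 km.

cos σ = sin φ₁ sin φ₂ + cos φ₁ cos φ₂ cos Δλ
      = sin(-37.20°)sin(15.00°) + cos(-37.20°)cos(15.00°)cos(108.40°) = -0.3993
σ = 113.537° → d = Rσ = 6375·1.98159 = 12633 km

12633 km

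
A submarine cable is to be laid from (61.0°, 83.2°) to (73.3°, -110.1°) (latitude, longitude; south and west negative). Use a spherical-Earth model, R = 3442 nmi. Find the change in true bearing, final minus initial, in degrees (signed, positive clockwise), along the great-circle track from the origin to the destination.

Initial bearing θ₁ = atan2(sin Δλ cos φ₂, cos φ₁ sin φ₂ − sin φ₁ cos φ₂ cos Δλ) = 5.33°
Final bearing θ₂ = (initial bearing from the destination back to the start) + 180° = 170.99°
Δθ = θ₂ − θ₁ = +165.7°

+165.7°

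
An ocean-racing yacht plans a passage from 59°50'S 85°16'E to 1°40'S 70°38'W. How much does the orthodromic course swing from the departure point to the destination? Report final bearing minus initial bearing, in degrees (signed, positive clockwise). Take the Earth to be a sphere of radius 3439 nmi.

+139.9°

Initial bearing θ₁ = atan2(sin Δλ cos φ₂, cos φ₁ sin φ₂ − sin φ₁ cos φ₂ cos Δλ) = 206.93°
Final bearing θ₂ = (initial bearing from the destination back to the start) + 180° = 346.84°
Δθ = θ₂ − θ₁ = +139.9°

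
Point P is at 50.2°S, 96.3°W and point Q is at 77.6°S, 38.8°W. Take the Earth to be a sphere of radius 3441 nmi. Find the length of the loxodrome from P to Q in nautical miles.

Rhumb course C = atan2(Δλ, Δψ) with Δψ = ln[tan(π/4+φ₂/2)/tan(π/4+φ₁/2)] = -1.2036, Δλ = +1.0036 → C = 140.18°
d = R·|Δφ| / |cos C| = 3441·0.47822 / 0.76805 = 2142 nmi

2142 nmi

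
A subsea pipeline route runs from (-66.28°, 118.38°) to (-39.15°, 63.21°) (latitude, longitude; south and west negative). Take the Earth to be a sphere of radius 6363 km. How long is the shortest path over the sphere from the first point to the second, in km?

4539 km

Haversine: a = sin²(Δφ/2)+cos φ₁ cos φ₂ sin²(Δλ/2) = 0.12191;  σ = 2·atan2(√a,√(1−a))
σ = 40.871° → d = Rσ = 6363·0.71333 = 4539 km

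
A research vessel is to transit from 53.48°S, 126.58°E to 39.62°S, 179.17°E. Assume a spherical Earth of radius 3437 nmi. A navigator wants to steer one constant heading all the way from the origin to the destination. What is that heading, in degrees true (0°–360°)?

Δψ = ln[tan(π/4+φ₂/2)/tan(π/4+φ₁/2)] = +0.3546
Δλ = +0.9179 rad (taken the short way round)
course = atan2(Δλ, Δψ) = 68.88°

68.9°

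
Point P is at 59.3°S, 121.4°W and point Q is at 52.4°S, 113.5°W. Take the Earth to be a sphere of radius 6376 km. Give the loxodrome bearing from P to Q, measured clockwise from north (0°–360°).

Meridional parts: M(φ₁)=-1.2928, M(φ₂)=-1.0776 → ΔM = +0.2152;  Δλ = +0.1379 rad
tan C = Δλ / ΔM = +0.6406 → C = 32.65°

32.6°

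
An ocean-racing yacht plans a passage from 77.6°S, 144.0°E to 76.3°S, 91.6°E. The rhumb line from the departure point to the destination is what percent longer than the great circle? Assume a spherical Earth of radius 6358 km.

3.4%

Great circle: σ = 0.2008 rad → d_gc = Rσ = 1276.4 km
Rhumb: Δφ = +0.0227, Δλ = -0.9146, Δψ = +0.1006, q = Δφ/Δψ = 0.2256 → d_rh = R√(Δφ²+q²Δλ²) = 1319.8 km
Excess = (1319.8 − 1276.4) / 1276.4 = 43.4 / 1276.4 = 3.40% ≈ 3.4%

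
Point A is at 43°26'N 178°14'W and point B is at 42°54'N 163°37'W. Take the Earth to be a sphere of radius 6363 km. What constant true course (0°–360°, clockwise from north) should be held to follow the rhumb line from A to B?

92.9°

Δψ = ln[tan(π/4+φ₂/2)/tan(π/4+φ₁/2)] = -0.0128
Δλ = +0.2551 rad (taken the short way round)
course = atan2(Δλ, Δψ) = 92.86°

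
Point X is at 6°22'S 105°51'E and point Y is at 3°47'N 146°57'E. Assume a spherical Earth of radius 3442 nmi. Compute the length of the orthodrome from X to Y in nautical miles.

Haversine: a = sin²(Δφ/2)+cos φ₁ cos φ₂ sin²(Δλ/2) = 0.13002;  σ = 2·atan2(√a,√(1−a))
σ = 42.271° → d = Rσ = 3442·0.73778 = 2539 nmi

2539 nmi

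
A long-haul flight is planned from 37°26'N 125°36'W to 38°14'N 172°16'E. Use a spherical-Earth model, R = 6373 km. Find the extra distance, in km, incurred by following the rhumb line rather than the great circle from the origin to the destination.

108 km

Great circle: cos σ = sin φ₁ sin φ₂ + cos φ₁ cos φ₂ cos Δλ,  σ = 0.8397 rad → d_gc = 5351.2 km
Rhumb line: Δψ = +0.0177, q = Δφ/Δψ = 0.7898, d_rh = R√(Δφ²+q²Δλ²) = 5459.0 km
Excess = 5459.0 − 5351.2 = 107.8 ≈ 108 km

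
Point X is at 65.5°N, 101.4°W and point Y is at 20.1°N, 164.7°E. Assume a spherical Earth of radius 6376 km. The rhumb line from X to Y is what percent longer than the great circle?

Great circle: σ = 1.2805 rad → d_gc = Rσ = 8164.5 km
Rhumb: Δφ = -0.7924, Δλ = -1.6389, Δψ = -1.1691, q = Δφ/Δψ = 0.6778 → d_rh = R√(Δφ²+q²Δλ²) = 8699.8 km
Excess = (8699.8 − 8164.5) / 8164.5 = 535.3 / 8164.5 = 6.56% ≈ 6.6%

6.6%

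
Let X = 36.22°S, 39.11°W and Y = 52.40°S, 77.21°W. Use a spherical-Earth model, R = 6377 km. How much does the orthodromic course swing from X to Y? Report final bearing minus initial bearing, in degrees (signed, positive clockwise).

+27.4°

At departure: θ₁ = atan2(sin Δλ cos φ₂, cos φ₁ sin φ₂ − sin φ₁ cos φ₂ cos Δλ) = 226.64°
At arrival: θ₂ = atan2(sin Δλ cos φ₁, −cos φ₂ sin φ₁ + sin φ₂ cos φ₁ cos Δλ) = 254.03°
Δθ = θ₂ − θ₁ = +27.4°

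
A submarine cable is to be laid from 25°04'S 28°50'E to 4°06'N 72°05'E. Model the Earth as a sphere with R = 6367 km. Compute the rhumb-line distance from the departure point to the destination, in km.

5685 km

Rhumb course C = atan2(Δλ, Δψ) with Δψ = ln[tan(π/4+φ₂/2)/tan(π/4+φ₁/2)] = +0.5238, Δλ = +0.7549 → C = 55.24°
d = R·|Δφ| / |cos C| = 6367·0.50905 / 0.57008 = 5685 km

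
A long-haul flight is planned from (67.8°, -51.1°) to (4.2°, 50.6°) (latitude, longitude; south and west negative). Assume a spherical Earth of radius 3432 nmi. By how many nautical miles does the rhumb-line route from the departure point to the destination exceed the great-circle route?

Great circle: cos σ = sin φ₁ sin φ₂ + cos φ₁ cos φ₂ cos Δλ,  σ = 1.5794 rad → d_gc = 5420.5 nmi
Rhumb line: Δψ = -1.5553, q = Δφ/Δψ = 0.7137, d_rh = R√(Δφ²+q²Δλ²) = 5780.7 nmi
Excess = 5780.7 − 5420.5 = 360.2 ≈ 360 nmi

360 nmi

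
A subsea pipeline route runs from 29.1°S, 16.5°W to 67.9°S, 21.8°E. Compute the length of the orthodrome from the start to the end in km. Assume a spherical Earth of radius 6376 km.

4994 km

Haversine: a = sin²(Δφ/2)+cos φ₁ cos φ₂ sin²(Δλ/2) = 0.14571;  σ = 2·atan2(√a,√(1−a))
σ = 44.880° → d = Rσ = 6376·0.78330 = 4994 km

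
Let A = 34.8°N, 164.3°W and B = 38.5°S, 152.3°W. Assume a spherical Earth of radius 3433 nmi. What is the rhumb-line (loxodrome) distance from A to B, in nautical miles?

Rhumb course C = atan2(Δλ, Δψ) with Δψ = ln[tan(π/4+φ₂/2)/tan(π/4+φ₁/2)] = -1.3777, Δλ = +0.2094 → C = 171.36°
d = R·|Δφ| / |cos C| = 3433·1.27933 / 0.98864 = 4442 nmi

4442 nmi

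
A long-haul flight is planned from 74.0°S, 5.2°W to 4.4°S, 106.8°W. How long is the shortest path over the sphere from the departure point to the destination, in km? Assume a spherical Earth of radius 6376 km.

9898 km

cos σ = sin φ₁ sin φ₂ + cos φ₁ cos φ₂ cos Δλ
      = sin(-74.00°)sin(-4.40°) + cos(-74.00°)cos(-4.40°)cos(-101.60°) = 0.0185
σ = 88.941° → d = Rσ = 6376·1.55231 = 9898 km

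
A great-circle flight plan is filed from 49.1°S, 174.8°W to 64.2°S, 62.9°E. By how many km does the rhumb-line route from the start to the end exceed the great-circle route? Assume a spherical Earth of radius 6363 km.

1079 km

Great circle: cos σ = sin φ₁ sin φ₂ + cos φ₁ cos φ₂ cos Δλ,  σ = 1.0143 rad → d_gc = 6453.8 km
Rhumb line: Δψ = -0.4874, q = Δφ/Δψ = 0.5407, d_rh = R√(Δφ²+q²Δλ²) = 7532.6 km
Excess = 7532.6 − 6453.8 = 1078.8 ≈ 1079 km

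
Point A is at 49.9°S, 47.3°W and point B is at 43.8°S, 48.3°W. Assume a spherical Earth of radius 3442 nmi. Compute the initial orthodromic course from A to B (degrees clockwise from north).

353.2°

θ = atan2( sin Δλ·cos φ₂ ,  cos φ₁ sin φ₂ − sin φ₁ cos φ₂ cos Δλ )
  = atan2(-0.0126, +0.1062) = 353.23°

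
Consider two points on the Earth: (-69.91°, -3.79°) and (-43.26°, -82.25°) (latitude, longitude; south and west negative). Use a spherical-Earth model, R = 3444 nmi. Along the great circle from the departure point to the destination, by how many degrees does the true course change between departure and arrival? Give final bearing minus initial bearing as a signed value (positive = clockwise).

At departure: θ₁ = atan2(sin Δλ cos φ₂, cos φ₁ sin φ₂ − sin φ₁ cos φ₂ cos Δλ) = 262.13°
At arrival: θ₂ = atan2(sin Δλ cos φ₁, −cos φ₂ sin φ₁ + sin φ₂ cos φ₁ cos Δλ) = 332.15°
Δθ = θ₂ − θ₁ = +70.0°

+70.0°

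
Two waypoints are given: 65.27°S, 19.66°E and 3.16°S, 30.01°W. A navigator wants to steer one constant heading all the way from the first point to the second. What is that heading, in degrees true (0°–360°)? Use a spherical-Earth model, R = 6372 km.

Meridional parts: M(φ₁)=-1.5177, M(φ₂)=-0.0552 → ΔM = +1.4625;  Δλ = -0.8669 rad
tan C = Δλ / ΔM = -0.5928 → C = 329.34°

329.3°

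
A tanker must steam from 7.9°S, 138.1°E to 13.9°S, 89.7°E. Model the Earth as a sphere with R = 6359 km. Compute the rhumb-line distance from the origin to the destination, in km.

Δψ = ln[tan(π/4+φ₂/2)/tan(π/4+φ₁/2)] = -0.1067;  Δφ = -0.1047 rad,  Δλ = -0.8447 rad
q = Δφ/Δψ = 0.9815
d = R·√(Δφ² + q²Δλ²) = 6359·0.83568 = 5314 km

5314 km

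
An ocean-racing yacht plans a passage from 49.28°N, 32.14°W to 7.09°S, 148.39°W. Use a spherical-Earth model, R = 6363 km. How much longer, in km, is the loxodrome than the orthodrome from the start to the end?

Great circle: cos σ = sin φ₁ sin φ₂ + cos φ₁ cos φ₂ cos Δλ,  σ = 1.9605 rad → d_gc = 12474.4 km
Rhumb line: Δψ = -1.1153, q = Δφ/Δψ = 0.8821, d_rh = R√(Δφ²+q²Δλ²) = 12995.3 km
Excess = 12995.3 − 12474.4 = 520.9 ≈ 521 km

521 km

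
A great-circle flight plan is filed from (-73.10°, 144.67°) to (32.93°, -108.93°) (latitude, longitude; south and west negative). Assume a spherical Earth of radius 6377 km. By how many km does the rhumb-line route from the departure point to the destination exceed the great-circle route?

634 km

Great circle: cos σ = sin φ₁ sin φ₂ + cos φ₁ cos φ₂ cos Δλ,  σ = 2.2007 rad → d_gc = 14033.6 km
Rhumb line: Δψ = +2.5160, q = Δφ/Δψ = 0.7355, d_rh = R√(Δφ²+q²Δλ²) = 14667.4 km
Excess = 14667.4 − 14033.6 = 633.8 ≈ 634 km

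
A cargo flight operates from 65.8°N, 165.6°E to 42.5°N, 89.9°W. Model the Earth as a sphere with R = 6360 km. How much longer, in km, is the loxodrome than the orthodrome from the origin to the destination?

694 km

Great circle: cos σ = sin φ₁ sin φ₂ + cos φ₁ cos φ₂ cos Δλ,  σ = 0.9997 rad → d_gc = 6358.1 km
Rhumb line: Δψ = -0.7190, q = Δφ/Δψ = 0.5656, d_rh = R√(Δφ²+q²Δλ²) = 7051.8 km
Excess = 7051.8 − 6358.1 = 693.7 ≈ 694 km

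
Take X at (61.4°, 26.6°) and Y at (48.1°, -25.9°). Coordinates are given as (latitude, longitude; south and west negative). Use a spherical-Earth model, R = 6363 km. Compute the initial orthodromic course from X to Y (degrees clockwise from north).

269.9°

θ = atan2( sin Δλ·cos φ₂ ,  cos φ₁ sin φ₂ − sin φ₁ cos φ₂ cos Δλ )
  = atan2(-0.5298, -0.0006) = 269.93°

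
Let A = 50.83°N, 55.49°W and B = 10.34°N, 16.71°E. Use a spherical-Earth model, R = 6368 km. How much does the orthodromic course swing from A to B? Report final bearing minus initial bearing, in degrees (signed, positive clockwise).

At departure: θ₁ = atan2(sin Δλ cos φ₂, cos φ₁ sin φ₂ − sin φ₁ cos φ₂ cos Δλ) = 97.29°
At arrival: θ₂ = atan2(sin Δλ cos φ₁, −cos φ₂ sin φ₁ + sin φ₂ cos φ₁ cos Δλ) = 140.44°
Δθ = θ₂ − θ₁ = +43.2°

+43.2°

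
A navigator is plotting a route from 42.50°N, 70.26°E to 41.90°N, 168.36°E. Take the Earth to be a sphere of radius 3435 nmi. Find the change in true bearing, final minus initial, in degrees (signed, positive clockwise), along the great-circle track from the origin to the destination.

+75.5°

Initial bearing θ₁ = atan2(sin Δλ cos φ₂, cos φ₁ sin φ₂ − sin φ₁ cos φ₂ cos Δλ) = 52.61°
Final bearing θ₂ = (initial bearing from the destination back to the start) + 180° = 128.09°
Δθ = θ₂ − θ₁ = +75.5°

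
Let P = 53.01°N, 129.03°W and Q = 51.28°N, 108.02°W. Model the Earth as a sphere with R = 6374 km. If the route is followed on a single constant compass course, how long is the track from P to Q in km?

Rhumb course C = atan2(Δλ, Δψ) with Δψ = ln[tan(π/4+φ₂/2)/tan(π/4+φ₁/2)] = -0.0492, Δλ = +0.3667 → C = 97.64°
d = R·|Δφ| / |cos C| = 6374·0.03019 / 0.13301 = 1447 km

1447 km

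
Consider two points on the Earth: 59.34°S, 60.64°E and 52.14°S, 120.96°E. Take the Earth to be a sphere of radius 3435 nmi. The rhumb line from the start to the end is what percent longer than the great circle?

Great circle: σ = 0.5843 rad → d_gc = Rσ = 2007.0 nmi
Rhumb: Δφ = +0.1257, Δλ = +1.0528, Δψ = +0.2240, q = Δφ/Δψ = 0.5610 → d_rh = R√(Δφ²+q²Δλ²) = 2074.1 nmi
Excess = (2074.1 − 2007.0) / 2007.0 = 67.1 / 2007.0 = 3.34% ≈ 3.3%

3.3%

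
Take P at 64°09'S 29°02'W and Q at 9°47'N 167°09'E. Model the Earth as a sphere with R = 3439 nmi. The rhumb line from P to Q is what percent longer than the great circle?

19.2%

Great circle: σ = 2.1719 rad → d_gc = Rσ = 7469.2 nmi
Rhumb: Δφ = +1.2904, Δλ = -2.8591, Δψ = +1.6435, q = Δφ/Δψ = 0.7851 → d_rh = R√(Δφ²+q²Δλ²) = 8904.6 nmi
Excess = (8904.6 − 7469.2) / 7469.2 = 1435.4 / 7469.2 = 19.22% ≈ 19.2%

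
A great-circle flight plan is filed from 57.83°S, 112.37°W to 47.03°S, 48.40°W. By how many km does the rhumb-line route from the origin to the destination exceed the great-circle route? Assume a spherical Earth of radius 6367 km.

Great circle: cos σ = sin φ₁ sin φ₂ + cos φ₁ cos φ₂ cos Δλ,  σ = 0.6783 rad → d_gc = 4318.8 km
Rhumb line: Δψ = +0.3112, q = Δφ/Δψ = 0.6058, d_rh = R√(Δφ²+q²Δλ²) = 4470.2 km
Excess = 4470.2 − 4318.8 = 151.4 ≈ 151 km

151 km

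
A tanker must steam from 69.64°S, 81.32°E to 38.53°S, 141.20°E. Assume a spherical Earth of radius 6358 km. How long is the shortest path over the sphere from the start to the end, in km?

Haversine: a = sin²(Δφ/2)+cos φ₁ cos φ₂ sin²(Δλ/2) = 0.13971;  σ = 2·atan2(√a,√(1−a))
σ = 43.897° → d = Rσ = 6358·0.76615 = 4871 km

4871 km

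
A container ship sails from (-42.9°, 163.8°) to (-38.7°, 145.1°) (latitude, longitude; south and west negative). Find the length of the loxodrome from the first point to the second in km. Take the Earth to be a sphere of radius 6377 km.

Δψ = ln[tan(π/4+φ₂/2)/tan(π/4+φ₁/2)] = +0.0969;  Δφ = +0.0733 rad,  Δλ = -0.3264 rad
q = Δφ/Δψ = 0.7566
d = R·√(Δφ² + q²Δλ²) = 6377·0.25758 = 1643 km

1643 km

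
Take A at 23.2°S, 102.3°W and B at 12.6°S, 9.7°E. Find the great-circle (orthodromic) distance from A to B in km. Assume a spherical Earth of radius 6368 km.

Haversine: a = sin²(Δφ/2)+cos φ₁ cos φ₂ sin²(Δλ/2) = 0.62504;  σ = 2·atan2(√a,√(1−a))
σ = 104.483° → d = Rσ = 6368·1.82357 = 11612 km

11612 km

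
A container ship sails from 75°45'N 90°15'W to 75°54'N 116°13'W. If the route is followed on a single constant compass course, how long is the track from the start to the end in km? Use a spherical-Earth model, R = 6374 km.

Δψ = ln[tan(π/4+φ₂/2)/tan(π/4+φ₁/2)] = +0.0107;  Δφ = +0.0026 rad,  Δλ = -0.4532 rad
q = Δφ/Δψ = 0.2449
d = R·√(Δφ² + q²Δλ²) = 6374·0.11101 = 708 km

708 km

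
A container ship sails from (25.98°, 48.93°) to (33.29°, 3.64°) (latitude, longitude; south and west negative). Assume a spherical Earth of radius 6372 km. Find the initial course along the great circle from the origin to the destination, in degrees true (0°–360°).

N = sin Δλ·cos φ₂ = -0.5941;  D = cos φ₁ sin φ₂ − sin φ₁ cos φ₂ cos Δλ = +0.2358
initial course = atan2(N, D) = 291.65°

291.6°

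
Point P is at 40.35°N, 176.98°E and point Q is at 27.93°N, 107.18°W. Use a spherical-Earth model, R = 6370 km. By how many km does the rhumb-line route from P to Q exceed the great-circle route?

184 km

Great circle: cos σ = sin φ₁ sin φ₂ + cos φ₁ cos φ₂ cos Δλ,  σ = 1.0838 rad → d_gc = 6903.8 km
Rhumb line: Δψ = -0.2629, q = Δφ/Δψ = 0.8245, d_rh = R√(Δφ²+q²Δλ²) = 7088.1 km
Excess = 7088.1 − 6903.8 = 184.3 ≈ 184 km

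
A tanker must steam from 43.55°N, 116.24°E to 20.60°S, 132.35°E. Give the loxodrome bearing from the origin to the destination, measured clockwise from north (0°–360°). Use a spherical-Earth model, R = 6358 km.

167.0°

Meridional parts: M(φ₁)=+0.8460, M(φ₂)=-0.3675 → ΔM = -1.2136;  Δλ = +0.2812 rad
tan C = Δλ / ΔM = -0.2317 → C = 166.96°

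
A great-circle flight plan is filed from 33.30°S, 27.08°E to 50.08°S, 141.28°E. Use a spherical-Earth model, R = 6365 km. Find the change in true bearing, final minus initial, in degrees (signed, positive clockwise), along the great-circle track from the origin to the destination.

Initial bearing θ₁ = atan2(sin Δλ cos φ₂, cos φ₁ sin φ₂ − sin φ₁ cos φ₂ cos Δλ) = 143.31°
Final bearing θ₂ = (initial bearing from the destination back to the start) + 180° = 51.10°
Δθ = θ₂ − θ₁ = -92.2°

-92.2°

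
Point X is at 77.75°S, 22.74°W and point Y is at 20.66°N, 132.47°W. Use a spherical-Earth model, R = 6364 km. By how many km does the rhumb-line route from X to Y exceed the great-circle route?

877 km

Great circle: cos σ = sin φ₁ sin φ₂ + cos φ₁ cos φ₂ cos Δλ,  σ = 1.9952 rad → d_gc = 12697.7 km
Rhumb line: Δψ = +2.6007, q = Δφ/Δψ = 0.6604, d_rh = R√(Δφ²+q²Δλ²) = 13574.7 km
Excess = 13574.7 − 12697.7 = 877.0 ≈ 877 km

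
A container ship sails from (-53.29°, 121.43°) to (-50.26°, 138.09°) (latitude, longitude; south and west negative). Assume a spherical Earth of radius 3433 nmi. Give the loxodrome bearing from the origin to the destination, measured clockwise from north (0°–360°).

73.6°

Meridional parts: M(φ₁)=-1.1033, M(φ₂)=-1.0178 → ΔM = +0.0855;  Δλ = +0.2908 rad
tan C = Δλ / ΔM = +3.4004 → C = 73.61°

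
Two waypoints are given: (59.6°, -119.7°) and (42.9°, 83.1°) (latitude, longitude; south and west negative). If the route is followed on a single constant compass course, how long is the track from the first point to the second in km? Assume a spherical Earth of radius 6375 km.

10946 km

Δψ = ln[tan(π/4+φ₂/2)/tan(π/4+φ₁/2)] = -0.4726;  Δφ = -0.2915 rad,  Δλ = -2.7437 rad
q = Δφ/Δψ = 0.6167
d = R·√(Δφ² + q²Δλ²) = 6375·1.71696 = 10946 km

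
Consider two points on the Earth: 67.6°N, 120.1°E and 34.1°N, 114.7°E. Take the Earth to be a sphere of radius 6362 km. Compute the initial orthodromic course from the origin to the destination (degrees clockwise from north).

θ = atan2( sin Δλ·cos φ₂ ,  cos φ₁ sin φ₂ − sin φ₁ cos φ₂ cos Δλ )
  = atan2(-0.0779, -0.5485) = 188.09°

188.1°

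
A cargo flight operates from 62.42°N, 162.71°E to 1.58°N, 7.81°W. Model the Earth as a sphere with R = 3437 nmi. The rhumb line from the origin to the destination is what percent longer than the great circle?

25.3%

Great circle: σ = 2.0176 rad → d_gc = Rσ = 6934.4 nmi
Rhumb: Δφ = -1.0619, Δλ = -2.9761, Δψ = -1.3771, q = Δφ/Δψ = 0.7711 → d_rh = R√(Δφ²+q²Δλ²) = 8690.7 nmi
Excess = (8690.7 − 6934.4) / 6934.4 = 1756.3 / 6934.4 = 25.33% ≈ 25.3%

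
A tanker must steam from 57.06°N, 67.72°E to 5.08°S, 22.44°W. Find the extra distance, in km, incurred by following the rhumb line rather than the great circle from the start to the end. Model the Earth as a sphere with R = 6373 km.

Great circle: cos σ = sin φ₁ sin φ₂ + cos φ₁ cos φ₂ cos Δλ,  σ = 1.6467 rad → d_gc = 10494.38 km
Rhumb line: Δψ = -1.3074, q = Δφ/Δψ = 0.8296, d_rh = R√(Δφ²+q²Δλ²) = 10815.85 km
Excess = 10815.85 − 10494.38 = 321.47 ≈ 321 km

321 km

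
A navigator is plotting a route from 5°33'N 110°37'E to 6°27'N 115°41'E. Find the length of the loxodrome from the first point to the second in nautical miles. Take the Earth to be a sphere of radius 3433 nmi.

Rhumb course C = atan2(Δλ, Δψ) with Δψ = ln[tan(π/4+φ₂/2)/tan(π/4+φ₁/2)] = +0.0158, Δλ = +0.0884 → C = 79.87°
d = R·|Δφ| / |cos C| = 3433·0.01571 / 0.17583 = 307 nmi

307 nmi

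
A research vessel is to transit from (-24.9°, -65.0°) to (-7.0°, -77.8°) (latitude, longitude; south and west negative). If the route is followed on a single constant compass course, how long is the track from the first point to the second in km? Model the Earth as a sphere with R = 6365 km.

Rhumb course C = atan2(Δλ, Δψ) with Δψ = ln[tan(π/4+φ₂/2)/tan(π/4+φ₁/2)] = +0.3265, Δλ = -0.2234 → C = 325.62°
d = R·|Δφ| / |cos C| = 6365·0.31241 / 0.82528 = 2410 km

2410 km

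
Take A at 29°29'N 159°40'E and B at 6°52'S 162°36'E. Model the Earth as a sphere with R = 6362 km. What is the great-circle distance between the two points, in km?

4048 km

Haversine: a = sin²(Δφ/2)+cos φ₁ cos φ₂ sin²(Δλ/2) = 0.09786;  σ = 2·atan2(√a,√(1−a))
σ = 36.459° → d = Rσ = 6362·0.63634 = 4048 km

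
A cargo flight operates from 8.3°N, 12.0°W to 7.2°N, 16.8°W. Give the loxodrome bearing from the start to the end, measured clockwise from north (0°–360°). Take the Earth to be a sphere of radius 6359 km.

257.0°

Δψ = ln[tan(π/4+φ₂/2)/tan(π/4+φ₁/2)] = -0.0194
Δλ = -0.0838 rad (taken the short way round)
course = atan2(Δλ, Δψ) = 256.98°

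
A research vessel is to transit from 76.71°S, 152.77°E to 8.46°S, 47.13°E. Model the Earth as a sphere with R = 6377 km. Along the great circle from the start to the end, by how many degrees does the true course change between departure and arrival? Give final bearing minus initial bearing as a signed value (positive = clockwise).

+94.3°

At departure: θ₁ = atan2(sin Δλ cos φ₂, cos φ₁ sin φ₂ − sin φ₁ cos φ₂ cos Δλ) = 252.88°
At arrival: θ₂ = atan2(sin Δλ cos φ₁, −cos φ₂ sin φ₁ + sin φ₂ cos φ₁ cos Δλ) = 347.17°
Δθ = θ₂ − θ₁ = +94.3°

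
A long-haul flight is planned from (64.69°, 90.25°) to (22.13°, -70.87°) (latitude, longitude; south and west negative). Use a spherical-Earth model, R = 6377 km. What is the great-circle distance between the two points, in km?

10235 km

cos σ = sin φ₁ sin φ₂ + cos φ₁ cos φ₂ cos Δλ
      = sin(64.69°)sin(22.13°) + cos(64.69°)cos(22.13°)cos(-161.12°) = -0.0342
σ = 91.958° → d = Rσ = 6377·1.60497 = 10235 km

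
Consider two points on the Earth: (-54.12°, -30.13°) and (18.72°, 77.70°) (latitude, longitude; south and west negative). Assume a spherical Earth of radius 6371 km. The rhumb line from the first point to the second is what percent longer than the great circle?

Great circle: σ = 2.0153 rad → d_gc = Rσ = 12839.5 km
Rhumb: Δφ = +1.2713, Δλ = +1.8820, Δψ = +1.4604, q = Δφ/Δψ = 0.8705 → d_rh = R√(Δφ²+q²Δλ²) = 13211.3 km
Excess = (13211.3 − 12839.5) / 12839.5 = 371.8 / 12839.5 = 2.90% ≈ 2.9%

2.9%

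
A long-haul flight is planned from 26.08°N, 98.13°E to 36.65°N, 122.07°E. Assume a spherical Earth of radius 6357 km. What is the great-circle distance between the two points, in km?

2543 km

Haversine: a = sin²(Δφ/2)+cos φ₁ cos φ₂ sin²(Δλ/2) = 0.03948;  σ = 2·atan2(√a,√(1−a))
σ = 22.922° → d = Rσ = 6357·0.40006 = 2543 km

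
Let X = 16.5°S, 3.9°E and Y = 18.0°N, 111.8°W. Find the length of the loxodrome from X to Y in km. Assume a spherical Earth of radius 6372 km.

Δψ = ln[tan(π/4+φ₂/2)/tan(π/4+φ₁/2)] = +0.6115;  Δφ = +0.6021 rad,  Δλ = -2.0193 rad
q = Δφ/Δψ = 0.9847
d = R·√(Δφ² + q²Δλ²) = 6372·2.07759 = 13238 km

13238 km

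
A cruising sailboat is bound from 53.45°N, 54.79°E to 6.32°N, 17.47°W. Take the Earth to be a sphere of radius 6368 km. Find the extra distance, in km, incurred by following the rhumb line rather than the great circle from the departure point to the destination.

Great circle: cos σ = sin φ₁ sin φ₂ + cos φ₁ cos φ₂ cos Δλ,  σ = 1.2987 rad → d_gc = 8269.9 km
Rhumb line: Δψ = -0.9974, q = Δφ/Δψ = 0.8247, d_rh = R√(Δφ²+q²Δλ²) = 8444.3 km
Excess = 8444.3 − 8269.9 = 174.4 ≈ 174 km

174 km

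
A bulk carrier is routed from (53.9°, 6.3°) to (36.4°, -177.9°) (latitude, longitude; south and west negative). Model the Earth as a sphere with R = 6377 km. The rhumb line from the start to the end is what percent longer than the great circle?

38.1%

Great circle: σ = 1.5643 rad → d_gc = Rσ = 9975.5 km
Rhumb: Δφ = -0.3054, Δλ = +3.0683, Δψ = -0.4383, q = Δφ/Δψ = 0.6969 → d_rh = R√(Δφ²+q²Δλ²) = 13773.9 km
Excess = (13773.9 − 9975.5) / 9975.5 = 3798.4 / 9975.5 = 38.08% ≈ 38.1%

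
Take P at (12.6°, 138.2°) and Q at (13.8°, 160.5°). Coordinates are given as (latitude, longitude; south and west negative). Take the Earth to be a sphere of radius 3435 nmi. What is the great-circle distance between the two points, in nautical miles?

cos σ = sin φ₁ sin φ₂ + cos φ₁ cos φ₂ cos Δλ
      = sin(12.60°)sin(13.80°) + cos(12.60°)cos(13.80°)cos(22.30°) = 0.9289
σ = 21.736° → d = Rσ = 3435·0.37937 = 1303 nmi

1303 nmi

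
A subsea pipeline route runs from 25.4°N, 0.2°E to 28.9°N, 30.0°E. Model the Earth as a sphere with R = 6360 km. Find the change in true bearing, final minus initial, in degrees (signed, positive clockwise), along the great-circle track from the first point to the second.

+13.9°

At departure: θ₁ = atan2(sin Δλ cos φ₂, cos φ₁ sin φ₂ − sin φ₁ cos φ₂ cos Δλ) = 75.72°
At arrival: θ₂ = atan2(sin Δλ cos φ₁, −cos φ₂ sin φ₁ + sin φ₂ cos φ₁ cos Δλ) = 89.58°
Δθ = θ₂ − θ₁ = +13.9°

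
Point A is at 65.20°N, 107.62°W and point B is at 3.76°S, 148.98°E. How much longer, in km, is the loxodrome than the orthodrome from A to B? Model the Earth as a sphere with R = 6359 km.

Great circle: cos σ = sin φ₁ sin φ₂ + cos φ₁ cos φ₂ cos Δλ,  σ = 1.7280 rad → d_gc = 10988.2 km
Rhumb line: Δψ = -1.5804, q = Δφ/Δψ = 0.7616, d_rh = R√(Δφ²+q²Δλ²) = 11617.1 km
Excess = 11617.1 − 10988.2 = 628.9 ≈ 629 km

629 km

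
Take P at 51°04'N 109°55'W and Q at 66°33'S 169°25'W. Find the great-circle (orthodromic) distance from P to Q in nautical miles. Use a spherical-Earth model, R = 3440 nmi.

7560 nmi

Haversine: a = sin²(Δφ/2)+cos φ₁ cos φ₂ sin²(Δλ/2) = 0.79335;  σ = 2·atan2(√a,√(1−a))
σ = 125.924° → d = Rσ = 3440·2.19778 = 7560 nmi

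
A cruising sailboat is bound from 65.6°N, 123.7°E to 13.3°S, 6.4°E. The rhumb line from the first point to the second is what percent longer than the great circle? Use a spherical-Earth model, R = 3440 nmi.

6.7%

Great circle: σ = 1.9757 rad → d_gc = Rσ = 6796.3 nmi
Rhumb: Δφ = -1.3771, Δλ = -2.0473, Δψ = -1.7658, q = Δφ/Δψ = 0.7799 → d_rh = R√(Δφ²+q²Δλ²) = 7253.0 nmi
Excess = (7253.0 − 6796.3) / 6796.3 = 456.7 / 6796.3 = 6.72% ≈ 6.7%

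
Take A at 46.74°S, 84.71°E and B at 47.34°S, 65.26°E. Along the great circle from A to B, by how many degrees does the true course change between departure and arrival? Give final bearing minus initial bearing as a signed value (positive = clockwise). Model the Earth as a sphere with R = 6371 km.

Initial bearing θ₁ = atan2(sin Δλ cos φ₂, cos φ₁ sin φ₂ − sin φ₁ cos φ₂ cos Δλ) = 260.28°
Final bearing θ₂ = (initial bearing from the destination back to the start) + 180° = 274.58°
Δθ = θ₂ − θ₁ = +14.3°

+14.3°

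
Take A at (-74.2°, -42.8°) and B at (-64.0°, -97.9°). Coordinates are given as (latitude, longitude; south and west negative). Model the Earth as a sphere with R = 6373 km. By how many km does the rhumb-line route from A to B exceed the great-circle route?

Great circle: cos σ = sin φ₁ sin φ₂ + cos φ₁ cos φ₂ cos Δλ,  σ = 0.3678 rad → d_gc = 2343.9 km
Rhumb line: Δψ = +0.5091, q = Δφ/Δψ = 0.3497, d_rh = R√(Δφ²+q²Δλ²) = 2424.9 km
Excess = 2424.9 − 2343.9 = 81.0 ≈ 81 km

81 km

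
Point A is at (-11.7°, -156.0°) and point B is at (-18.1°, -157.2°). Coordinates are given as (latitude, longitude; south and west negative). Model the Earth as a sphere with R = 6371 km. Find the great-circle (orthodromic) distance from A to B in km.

Haversine: a = sin²(Δφ/2)+cos φ₁ cos φ₂ sin²(Δλ/2) = 0.00322;  σ = 2·atan2(√a,√(1−a))
σ = 6.504° → d = Rσ = 6371·0.11352 = 723 km

723 km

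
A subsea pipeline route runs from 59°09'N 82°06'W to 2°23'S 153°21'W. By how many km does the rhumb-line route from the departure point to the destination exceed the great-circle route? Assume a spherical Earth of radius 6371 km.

Great circle: cos σ = sin φ₁ sin φ₂ + cos φ₁ cos φ₂ cos Δλ,  σ = 1.4414 rad → d_gc = 9183.5 km
Rhumb line: Δψ = -1.3293, q = Δφ/Δψ = 0.8079, d_rh = R√(Δφ²+q²Δλ²) = 9369.5 km
Excess = 9369.5 − 9183.5 = 186.0 ≈ 186 km

186 km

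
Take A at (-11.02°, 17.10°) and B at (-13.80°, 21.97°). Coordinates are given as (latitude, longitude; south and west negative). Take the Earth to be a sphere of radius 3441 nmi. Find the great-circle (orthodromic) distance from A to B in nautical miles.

331 nmi

cos σ = sin φ₁ sin φ₂ + cos φ₁ cos φ₂ cos Δλ
      = sin(-11.02°)sin(-13.80°) + cos(-11.02°)cos(-13.80°)cos(4.87°) = 0.9954
σ = 5.509° → d = Rσ = 3441·0.09614 = 331 nmi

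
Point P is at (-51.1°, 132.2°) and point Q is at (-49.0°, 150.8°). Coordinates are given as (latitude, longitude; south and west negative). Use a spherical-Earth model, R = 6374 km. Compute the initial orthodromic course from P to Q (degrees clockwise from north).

θ = atan2( sin Δλ·cos φ₂ ,  cos φ₁ sin φ₂ − sin φ₁ cos φ₂ cos Δλ )
  = atan2(+0.2093, +0.0100) = 87.27°

87.3°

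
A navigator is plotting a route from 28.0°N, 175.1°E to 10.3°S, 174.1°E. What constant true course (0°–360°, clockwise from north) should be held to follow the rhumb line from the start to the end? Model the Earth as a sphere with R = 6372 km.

181.4°

Δψ = ln[tan(π/4+φ₂/2)/tan(π/4+φ₁/2)] = -0.6901
Δλ = -0.0175 rad (taken the short way round)
course = atan2(Δλ, Δψ) = 181.45°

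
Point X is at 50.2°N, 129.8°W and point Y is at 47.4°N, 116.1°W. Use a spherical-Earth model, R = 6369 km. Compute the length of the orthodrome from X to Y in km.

1049 km

Haversine: a = sin²(Δφ/2)+cos φ₁ cos φ₂ sin²(Δλ/2) = 0.00676;  σ = 2·atan2(√a,√(1−a))
σ = 9.433° → d = Rσ = 6369·0.16463 = 1049 km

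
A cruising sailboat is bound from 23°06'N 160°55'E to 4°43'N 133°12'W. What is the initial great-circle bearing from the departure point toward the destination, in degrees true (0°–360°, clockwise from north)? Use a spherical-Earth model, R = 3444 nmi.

95.3°

N = sin Δλ·cos φ₂ = +0.9096;  D = cos φ₁ sin φ₂ − sin φ₁ cos φ₂ cos Δλ = -0.0841
initial course = atan2(N, D) = 95.28°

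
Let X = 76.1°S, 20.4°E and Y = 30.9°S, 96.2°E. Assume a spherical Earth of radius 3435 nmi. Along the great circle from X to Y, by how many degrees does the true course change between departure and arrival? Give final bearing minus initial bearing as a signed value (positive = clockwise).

Initial bearing θ₁ = atan2(sin Δλ cos φ₂, cos φ₁ sin φ₂ − sin φ₁ cos φ₂ cos Δλ) = 84.44°
Final bearing θ₂ = (initial bearing from the destination back to the start) + 180° = 16.18°
Δθ = θ₂ − θ₁ = -68.3°

-68.3°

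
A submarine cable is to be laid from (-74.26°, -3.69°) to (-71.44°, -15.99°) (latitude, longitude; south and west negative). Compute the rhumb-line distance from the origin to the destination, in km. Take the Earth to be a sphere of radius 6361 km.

509 km

Rhumb course C = atan2(Δλ, Δψ) with Δψ = ln[tan(π/4+φ₂/2)/tan(π/4+φ₁/2)] = +0.1673, Δλ = -0.2147 → C = 307.93°
d = R·|Δφ| / |cos C| = 6361·0.04922 / 0.61466 = 509 km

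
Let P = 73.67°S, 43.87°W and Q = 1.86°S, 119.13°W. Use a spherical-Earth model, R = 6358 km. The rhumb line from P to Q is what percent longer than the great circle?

3.6%

Great circle: σ = 1.4680 rad → d_gc = Rσ = 9333.3 km
Rhumb: Δφ = +1.2533, Δλ = -1.3135, Δψ = +1.9091, q = Δφ/Δψ = 0.6565 → d_rh = R√(Δφ²+q²Δλ²) = 9672.6 km
Excess = (9672.6 − 9333.3) / 9333.3 = 339.3 / 9333.3 = 3.64% ≈ 3.6%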